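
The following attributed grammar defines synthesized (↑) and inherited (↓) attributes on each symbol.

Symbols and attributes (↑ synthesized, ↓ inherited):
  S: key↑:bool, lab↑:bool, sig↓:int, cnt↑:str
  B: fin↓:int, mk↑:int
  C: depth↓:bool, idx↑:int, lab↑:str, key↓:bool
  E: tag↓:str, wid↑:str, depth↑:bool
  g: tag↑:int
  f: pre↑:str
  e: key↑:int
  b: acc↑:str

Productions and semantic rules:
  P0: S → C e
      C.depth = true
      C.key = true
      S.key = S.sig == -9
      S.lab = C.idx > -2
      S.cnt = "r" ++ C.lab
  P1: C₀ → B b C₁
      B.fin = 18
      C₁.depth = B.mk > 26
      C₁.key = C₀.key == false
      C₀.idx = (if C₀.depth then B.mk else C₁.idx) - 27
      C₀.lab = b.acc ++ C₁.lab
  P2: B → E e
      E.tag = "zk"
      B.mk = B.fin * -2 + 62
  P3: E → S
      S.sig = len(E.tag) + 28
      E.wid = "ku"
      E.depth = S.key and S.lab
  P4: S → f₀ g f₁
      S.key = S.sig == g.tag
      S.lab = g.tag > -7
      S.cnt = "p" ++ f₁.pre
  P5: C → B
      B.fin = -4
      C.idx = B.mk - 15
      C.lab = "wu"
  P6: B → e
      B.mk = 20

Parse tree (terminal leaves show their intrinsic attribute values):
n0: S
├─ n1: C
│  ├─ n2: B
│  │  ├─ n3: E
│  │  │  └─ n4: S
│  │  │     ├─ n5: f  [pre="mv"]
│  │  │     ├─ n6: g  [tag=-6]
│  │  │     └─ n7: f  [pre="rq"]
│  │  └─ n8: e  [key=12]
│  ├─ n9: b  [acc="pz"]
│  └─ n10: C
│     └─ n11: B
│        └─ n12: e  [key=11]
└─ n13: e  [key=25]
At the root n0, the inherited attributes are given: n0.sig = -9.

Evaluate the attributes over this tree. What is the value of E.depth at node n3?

false

1. n0.sig = -9  [given at root]
2. n1.depth = true  [true]
3. n1.key = true  [true]
4. n2.fin = 18  [18]
5. n3.tag = "zk"  ["zk"]
6. n4.sig = 30  [len(E.tag) + 28]
7. n5.pre = "mv"  [terminal]
8. n6.tag = -6  [terminal]
9. n7.pre = "rq"  [terminal]
10. n4.key = false  [S.sig == g.tag]
11. n4.lab = true  [g.tag > -7]
12. n4.cnt = "prq"  ["p" ++ f₁.pre]
13. n3.wid = "ku"  ["ku"]
14. n3.depth = false  [S.key and S.lab]
15. n8.key = 12  [terminal]
16. n2.mk = 26  [B.fin * -2 + 62]
17. n9.acc = "pz"  [terminal]
18. n10.depth = false  [B.mk > 26]
19. n10.key = false  [C₀.key == false]
20. n11.fin = -4  [-4]
21. n12.key = 11  [terminal]
22. n11.mk = 20  [20]
23. n10.idx = 5  [B.mk - 15]
24. n10.lab = "wu"  ["wu"]
25. n1.idx = -1  [(if C₀.depth then B.mk else C₁.idx) - 27]
26. n1.lab = "pzwu"  [b.acc ++ C₁.lab]
27. n13.key = 25  [terminal]
28. n0.key = true  [S.sig == -9]
29. n0.lab = true  [C.idx > -2]
30. n0.cnt = "rpzwu"  ["r" ++ C.lab]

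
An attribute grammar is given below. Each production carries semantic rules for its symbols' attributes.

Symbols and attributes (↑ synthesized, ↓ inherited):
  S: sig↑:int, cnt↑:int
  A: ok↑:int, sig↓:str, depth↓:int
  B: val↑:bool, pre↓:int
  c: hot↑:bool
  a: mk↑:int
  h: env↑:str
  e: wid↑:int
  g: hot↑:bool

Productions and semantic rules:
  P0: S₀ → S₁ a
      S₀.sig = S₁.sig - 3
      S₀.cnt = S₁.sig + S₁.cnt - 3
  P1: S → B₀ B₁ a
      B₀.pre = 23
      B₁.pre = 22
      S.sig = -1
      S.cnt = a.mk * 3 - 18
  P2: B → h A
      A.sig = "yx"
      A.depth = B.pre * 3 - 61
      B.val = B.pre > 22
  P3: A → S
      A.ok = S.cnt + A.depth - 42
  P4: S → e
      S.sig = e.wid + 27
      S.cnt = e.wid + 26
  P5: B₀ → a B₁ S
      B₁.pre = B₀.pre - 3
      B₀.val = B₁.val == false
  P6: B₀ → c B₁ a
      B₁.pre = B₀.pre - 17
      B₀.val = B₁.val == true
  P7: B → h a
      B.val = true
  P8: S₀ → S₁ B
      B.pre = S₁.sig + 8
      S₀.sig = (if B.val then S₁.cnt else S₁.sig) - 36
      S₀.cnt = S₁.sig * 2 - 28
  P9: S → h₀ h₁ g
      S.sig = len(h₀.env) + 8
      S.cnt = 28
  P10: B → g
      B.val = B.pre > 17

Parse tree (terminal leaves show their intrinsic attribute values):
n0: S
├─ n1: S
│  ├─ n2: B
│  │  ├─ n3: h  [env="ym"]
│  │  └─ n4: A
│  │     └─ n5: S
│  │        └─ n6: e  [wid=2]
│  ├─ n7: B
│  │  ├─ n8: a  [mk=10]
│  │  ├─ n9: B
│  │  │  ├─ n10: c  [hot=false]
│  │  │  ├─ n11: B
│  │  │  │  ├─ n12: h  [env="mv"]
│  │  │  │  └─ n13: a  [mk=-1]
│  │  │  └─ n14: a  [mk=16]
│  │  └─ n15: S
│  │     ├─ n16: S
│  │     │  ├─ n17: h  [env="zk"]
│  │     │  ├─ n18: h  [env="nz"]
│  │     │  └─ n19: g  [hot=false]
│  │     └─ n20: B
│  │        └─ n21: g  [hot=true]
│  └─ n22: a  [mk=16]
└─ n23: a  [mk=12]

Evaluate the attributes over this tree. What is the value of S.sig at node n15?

1. n2.pre = 23  [23]
2. n3.env = "ym"  [terminal]
3. n4.sig = "yx"  ["yx"]
4. n4.depth = 8  [B.pre * 3 - 61]
5. n6.wid = 2  [terminal]
6. n5.sig = 29  [e.wid + 27]
7. n5.cnt = 28  [e.wid + 26]
8. n4.ok = -6  [S.cnt + A.depth - 42]
9. n2.val = true  [B.pre > 22]
10. n7.pre = 22  [22]
11. n8.mk = 10  [terminal]
12. n9.pre = 19  [B₀.pre - 3]
13. n10.hot = false  [terminal]
14. n11.pre = 2  [B₀.pre - 17]
15. n12.env = "mv"  [terminal]
16. n13.mk = -1  [terminal]
17. n11.val = true  [true]
18. n14.mk = 16  [terminal]
19. n9.val = true  [B₁.val == true]
20. n17.env = "zk"  [terminal]
21. n18.env = "nz"  [terminal]
22. n19.hot = false  [terminal]
23. n16.sig = 10  [len(h₀.env) + 8]
24. n16.cnt = 28  [28]
25. n20.pre = 18  [S₁.sig + 8]
26. n21.hot = true  [terminal]
27. n20.val = true  [B.pre > 17]
28. n15.sig = -8  [(if B.val then S₁.cnt else S₁.sig) - 36]
29. n15.cnt = -8  [S₁.sig * 2 - 28]
30. n7.val = false  [B₁.val == false]
31. n22.mk = 16  [terminal]
32. n1.sig = -1  [-1]
33. n1.cnt = 30  [a.mk * 3 - 18]
34. n23.mk = 12  [terminal]
35. n0.sig = -4  [S₁.sig - 3]
36. n0.cnt = 26  [S₁.sig + S₁.cnt - 3]

-8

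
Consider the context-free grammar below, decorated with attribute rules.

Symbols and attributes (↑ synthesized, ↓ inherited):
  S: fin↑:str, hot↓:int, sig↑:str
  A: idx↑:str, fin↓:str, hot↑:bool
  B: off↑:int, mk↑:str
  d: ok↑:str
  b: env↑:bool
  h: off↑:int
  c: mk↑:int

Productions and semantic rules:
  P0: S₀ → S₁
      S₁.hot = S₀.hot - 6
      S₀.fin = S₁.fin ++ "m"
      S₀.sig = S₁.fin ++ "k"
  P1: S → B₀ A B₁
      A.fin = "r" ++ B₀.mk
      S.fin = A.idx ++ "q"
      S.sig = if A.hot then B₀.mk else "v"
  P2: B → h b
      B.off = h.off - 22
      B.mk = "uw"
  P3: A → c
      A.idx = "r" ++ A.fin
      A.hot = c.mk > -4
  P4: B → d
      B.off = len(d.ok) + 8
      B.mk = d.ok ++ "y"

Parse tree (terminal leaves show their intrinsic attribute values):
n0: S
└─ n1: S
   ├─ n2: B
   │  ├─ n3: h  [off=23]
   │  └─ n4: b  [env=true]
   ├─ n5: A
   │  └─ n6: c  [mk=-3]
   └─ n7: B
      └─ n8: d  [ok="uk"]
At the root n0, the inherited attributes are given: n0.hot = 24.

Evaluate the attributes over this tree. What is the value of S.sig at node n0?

1. n0.hot = 24  [given at root]
2. n1.hot = 18  [S₀.hot - 6]
3. n3.off = 23  [terminal]
4. n4.env = true  [terminal]
5. n2.off = 1  [h.off - 22]
6. n2.mk = "uw"  ["uw"]
7. n5.fin = "ruw"  ["r" ++ B₀.mk]
8. n6.mk = -3  [terminal]
9. n5.idx = "rruw"  ["r" ++ A.fin]
10. n5.hot = true  [c.mk > -4]
11. n8.ok = "uk"  [terminal]
12. n7.off = 10  [len(d.ok) + 8]
13. n7.mk = "uky"  [d.ok ++ "y"]
14. n1.fin = "rruwq"  [A.idx ++ "q"]
15. n1.sig = "uw"  [if A.hot then B₀.mk else "v"]
16. n0.fin = "rruwqm"  [S₁.fin ++ "m"]
17. n0.sig = "rruwqk"  [S₁.fin ++ "k"]

"rruwqk"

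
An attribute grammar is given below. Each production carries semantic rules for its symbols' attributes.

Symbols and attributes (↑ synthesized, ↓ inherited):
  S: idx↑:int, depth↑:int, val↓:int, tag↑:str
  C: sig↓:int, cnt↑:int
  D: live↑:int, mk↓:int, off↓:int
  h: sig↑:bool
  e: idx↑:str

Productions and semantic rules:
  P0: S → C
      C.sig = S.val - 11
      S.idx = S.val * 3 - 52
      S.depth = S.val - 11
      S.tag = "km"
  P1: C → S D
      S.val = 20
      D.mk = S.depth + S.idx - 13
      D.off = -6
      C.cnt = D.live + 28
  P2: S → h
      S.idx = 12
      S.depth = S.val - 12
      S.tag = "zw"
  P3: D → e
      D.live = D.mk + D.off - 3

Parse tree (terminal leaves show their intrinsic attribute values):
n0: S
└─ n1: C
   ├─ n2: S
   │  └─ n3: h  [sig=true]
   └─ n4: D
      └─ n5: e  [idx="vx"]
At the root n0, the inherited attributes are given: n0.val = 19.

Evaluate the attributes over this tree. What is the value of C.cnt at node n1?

26

1. n0.val = 19  [given at root]
2. n1.sig = 8  [S.val - 11]
3. n2.val = 20  [20]
4. n3.sig = true  [terminal]
5. n2.idx = 12  [12]
6. n2.depth = 8  [S.val - 12]
7. n2.tag = "zw"  ["zw"]
8. n4.mk = 7  [S.depth + S.idx - 13]
9. n4.off = -6  [-6]
10. n5.idx = "vx"  [terminal]
11. n4.live = -2  [D.mk + D.off - 3]
12. n1.cnt = 26  [D.live + 28]
13. n0.idx = 5  [S.val * 3 - 52]
14. n0.depth = 8  [S.val - 11]
15. n0.tag = "km"  ["km"]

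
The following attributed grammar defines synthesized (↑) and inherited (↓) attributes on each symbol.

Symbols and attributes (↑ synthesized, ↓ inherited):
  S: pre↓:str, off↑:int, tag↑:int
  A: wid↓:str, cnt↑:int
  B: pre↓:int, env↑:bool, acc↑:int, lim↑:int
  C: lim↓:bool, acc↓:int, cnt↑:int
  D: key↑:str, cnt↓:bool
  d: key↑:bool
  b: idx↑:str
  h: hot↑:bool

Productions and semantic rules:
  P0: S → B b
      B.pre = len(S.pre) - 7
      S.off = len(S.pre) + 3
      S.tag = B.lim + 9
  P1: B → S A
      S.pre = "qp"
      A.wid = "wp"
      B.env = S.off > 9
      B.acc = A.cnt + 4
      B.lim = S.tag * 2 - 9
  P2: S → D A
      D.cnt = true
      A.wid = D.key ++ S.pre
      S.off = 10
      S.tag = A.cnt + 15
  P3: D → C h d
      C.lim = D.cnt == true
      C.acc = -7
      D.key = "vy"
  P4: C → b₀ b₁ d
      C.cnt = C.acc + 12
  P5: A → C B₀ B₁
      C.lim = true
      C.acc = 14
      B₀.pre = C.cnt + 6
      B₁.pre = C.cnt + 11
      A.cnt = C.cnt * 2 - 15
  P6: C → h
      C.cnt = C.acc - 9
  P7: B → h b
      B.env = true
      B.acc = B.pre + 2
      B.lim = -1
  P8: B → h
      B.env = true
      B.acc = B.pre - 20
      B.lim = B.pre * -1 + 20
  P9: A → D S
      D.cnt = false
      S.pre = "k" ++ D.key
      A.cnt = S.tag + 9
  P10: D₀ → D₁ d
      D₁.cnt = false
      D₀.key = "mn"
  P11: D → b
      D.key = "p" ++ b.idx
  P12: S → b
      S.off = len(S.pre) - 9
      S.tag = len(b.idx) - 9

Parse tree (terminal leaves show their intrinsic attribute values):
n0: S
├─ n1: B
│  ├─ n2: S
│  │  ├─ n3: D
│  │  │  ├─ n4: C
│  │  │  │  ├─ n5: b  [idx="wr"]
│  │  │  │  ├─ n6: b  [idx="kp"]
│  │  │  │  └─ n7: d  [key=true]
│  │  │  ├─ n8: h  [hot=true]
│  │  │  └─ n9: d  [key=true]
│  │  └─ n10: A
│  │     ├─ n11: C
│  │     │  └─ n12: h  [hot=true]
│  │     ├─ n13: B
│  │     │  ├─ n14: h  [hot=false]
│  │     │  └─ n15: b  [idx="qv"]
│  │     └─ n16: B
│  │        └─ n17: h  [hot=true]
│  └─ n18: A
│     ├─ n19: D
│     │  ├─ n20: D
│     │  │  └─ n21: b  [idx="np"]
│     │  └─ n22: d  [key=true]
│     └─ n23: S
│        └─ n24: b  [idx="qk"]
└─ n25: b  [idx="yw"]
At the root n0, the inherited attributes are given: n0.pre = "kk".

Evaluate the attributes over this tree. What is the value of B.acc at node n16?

-4

1. n0.pre = "kk"  [given at root]
2. n1.pre = -5  [len(S.pre) - 7]
3. n2.pre = "qp"  ["qp"]
4. n3.cnt = true  [true]
5. n4.lim = true  [D.cnt == true]
6. n4.acc = -7  [-7]
7. n5.idx = "wr"  [terminal]
8. n6.idx = "kp"  [terminal]
9. n7.key = true  [terminal]
10. n4.cnt = 5  [C.acc + 12]
11. n8.hot = true  [terminal]
12. n9.key = true  [terminal]
13. n3.key = "vy"  ["vy"]
14. n10.wid = "vyqp"  [D.key ++ S.pre]
15. n11.lim = true  [true]
16. n11.acc = 14  [14]
17. n12.hot = true  [terminal]
18. n11.cnt = 5  [C.acc - 9]
19. n13.pre = 11  [C.cnt + 6]
20. n14.hot = false  [terminal]
21. n15.idx = "qv"  [terminal]
22. n13.env = true  [true]
23. n13.acc = 13  [B.pre + 2]
24. n13.lim = -1  [-1]
25. n16.pre = 16  [C.cnt + 11]
26. n17.hot = true  [terminal]
27. n16.env = true  [true]
28. n16.acc = -4  [B.pre - 20]
29. n16.lim = 4  [B.pre * -1 + 20]
30. n10.cnt = -5  [C.cnt * 2 - 15]
31. n2.off = 10  [10]
32. n2.tag = 10  [A.cnt + 15]
33. n18.wid = "wp"  ["wp"]
34. n19.cnt = false  [false]
35. n20.cnt = false  [false]
36. n21.idx = "np"  [terminal]
37. n20.key = "pnp"  ["p" ++ b.idx]
38. n22.key = true  [terminal]
39. n19.key = "mn"  ["mn"]
40. n23.pre = "kmn"  ["k" ++ D.key]
41. n24.idx = "qk"  [terminal]
42. n23.off = -6  [len(S.pre) - 9]
43. n23.tag = -7  [len(b.idx) - 9]
44. n18.cnt = 2  [S.tag + 9]
45. n1.env = true  [S.off > 9]
46. n1.acc = 6  [A.cnt + 4]
47. n1.lim = 11  [S.tag * 2 - 9]
48. n25.idx = "yw"  [terminal]
49. n0.off = 5  [len(S.pre) + 3]
50. n0.tag = 20  [B.lim + 9]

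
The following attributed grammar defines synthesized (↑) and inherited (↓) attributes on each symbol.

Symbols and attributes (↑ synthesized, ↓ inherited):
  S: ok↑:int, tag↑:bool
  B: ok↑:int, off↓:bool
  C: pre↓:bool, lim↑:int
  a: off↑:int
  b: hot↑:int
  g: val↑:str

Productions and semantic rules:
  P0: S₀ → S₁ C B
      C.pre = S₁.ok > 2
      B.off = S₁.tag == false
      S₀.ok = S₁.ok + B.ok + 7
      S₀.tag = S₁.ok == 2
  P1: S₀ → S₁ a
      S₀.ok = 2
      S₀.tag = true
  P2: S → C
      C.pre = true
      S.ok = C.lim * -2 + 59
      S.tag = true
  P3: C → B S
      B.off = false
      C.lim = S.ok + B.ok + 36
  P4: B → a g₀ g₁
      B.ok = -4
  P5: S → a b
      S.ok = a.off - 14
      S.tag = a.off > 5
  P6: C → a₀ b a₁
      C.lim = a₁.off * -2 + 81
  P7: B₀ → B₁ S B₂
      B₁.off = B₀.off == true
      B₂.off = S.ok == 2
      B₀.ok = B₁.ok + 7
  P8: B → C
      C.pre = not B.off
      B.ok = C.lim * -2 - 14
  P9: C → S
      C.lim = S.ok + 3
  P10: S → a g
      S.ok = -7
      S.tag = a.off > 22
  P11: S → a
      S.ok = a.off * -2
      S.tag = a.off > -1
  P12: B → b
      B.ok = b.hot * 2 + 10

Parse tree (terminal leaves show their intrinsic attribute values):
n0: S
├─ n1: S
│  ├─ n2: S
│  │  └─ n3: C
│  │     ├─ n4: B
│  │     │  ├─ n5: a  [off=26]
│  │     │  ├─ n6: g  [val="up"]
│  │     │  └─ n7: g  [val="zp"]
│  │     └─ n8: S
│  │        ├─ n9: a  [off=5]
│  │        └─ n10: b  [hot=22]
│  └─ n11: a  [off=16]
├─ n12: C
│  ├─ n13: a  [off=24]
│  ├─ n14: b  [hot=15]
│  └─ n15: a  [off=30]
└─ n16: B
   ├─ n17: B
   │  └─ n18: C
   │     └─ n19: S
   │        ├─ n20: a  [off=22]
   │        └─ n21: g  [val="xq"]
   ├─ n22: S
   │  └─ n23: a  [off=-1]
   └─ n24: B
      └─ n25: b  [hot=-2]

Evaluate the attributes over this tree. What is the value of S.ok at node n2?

1. n3.pre = true  [true]
2. n4.off = false  [false]
3. n5.off = 26  [terminal]
4. n6.val = "up"  [terminal]
5. n7.val = "zp"  [terminal]
6. n4.ok = -4  [-4]
7. n9.off = 5  [terminal]
8. n10.hot = 22  [terminal]
9. n8.ok = -9  [a.off - 14]
10. n8.tag = false  [a.off > 5]
11. n3.lim = 23  [S.ok + B.ok + 36]
12. n2.ok = 13  [C.lim * -2 + 59]
13. n2.tag = true  [true]
14. n11.off = 16  [terminal]
15. n1.ok = 2  [2]
16. n1.tag = true  [true]
17. n12.pre = false  [S₁.ok > 2]
18. n13.off = 24  [terminal]
19. n14.hot = 15  [terminal]
20. n15.off = 30  [terminal]
21. n12.lim = 21  [a₁.off * -2 + 81]
22. n16.off = false  [S₁.tag == false]
23. n17.off = false  [B₀.off == true]
24. n18.pre = true  [not B.off]
25. n20.off = 22  [terminal]
26. n21.val = "xq"  [terminal]
27. n19.ok = -7  [-7]
28. n19.tag = false  [a.off > 22]
29. n18.lim = -4  [S.ok + 3]
30. n17.ok = -6  [C.lim * -2 - 14]
31. n23.off = -1  [terminal]
32. n22.ok = 2  [a.off * -2]
33. n22.tag = false  [a.off > -1]
34. n24.off = true  [S.ok == 2]
35. n25.hot = -2  [terminal]
36. n24.ok = 6  [b.hot * 2 + 10]
37. n16.ok = 1  [B₁.ok + 7]
38. n0.ok = 10  [S₁.ok + B.ok + 7]
39. n0.tag = true  [S₁.ok == 2]

13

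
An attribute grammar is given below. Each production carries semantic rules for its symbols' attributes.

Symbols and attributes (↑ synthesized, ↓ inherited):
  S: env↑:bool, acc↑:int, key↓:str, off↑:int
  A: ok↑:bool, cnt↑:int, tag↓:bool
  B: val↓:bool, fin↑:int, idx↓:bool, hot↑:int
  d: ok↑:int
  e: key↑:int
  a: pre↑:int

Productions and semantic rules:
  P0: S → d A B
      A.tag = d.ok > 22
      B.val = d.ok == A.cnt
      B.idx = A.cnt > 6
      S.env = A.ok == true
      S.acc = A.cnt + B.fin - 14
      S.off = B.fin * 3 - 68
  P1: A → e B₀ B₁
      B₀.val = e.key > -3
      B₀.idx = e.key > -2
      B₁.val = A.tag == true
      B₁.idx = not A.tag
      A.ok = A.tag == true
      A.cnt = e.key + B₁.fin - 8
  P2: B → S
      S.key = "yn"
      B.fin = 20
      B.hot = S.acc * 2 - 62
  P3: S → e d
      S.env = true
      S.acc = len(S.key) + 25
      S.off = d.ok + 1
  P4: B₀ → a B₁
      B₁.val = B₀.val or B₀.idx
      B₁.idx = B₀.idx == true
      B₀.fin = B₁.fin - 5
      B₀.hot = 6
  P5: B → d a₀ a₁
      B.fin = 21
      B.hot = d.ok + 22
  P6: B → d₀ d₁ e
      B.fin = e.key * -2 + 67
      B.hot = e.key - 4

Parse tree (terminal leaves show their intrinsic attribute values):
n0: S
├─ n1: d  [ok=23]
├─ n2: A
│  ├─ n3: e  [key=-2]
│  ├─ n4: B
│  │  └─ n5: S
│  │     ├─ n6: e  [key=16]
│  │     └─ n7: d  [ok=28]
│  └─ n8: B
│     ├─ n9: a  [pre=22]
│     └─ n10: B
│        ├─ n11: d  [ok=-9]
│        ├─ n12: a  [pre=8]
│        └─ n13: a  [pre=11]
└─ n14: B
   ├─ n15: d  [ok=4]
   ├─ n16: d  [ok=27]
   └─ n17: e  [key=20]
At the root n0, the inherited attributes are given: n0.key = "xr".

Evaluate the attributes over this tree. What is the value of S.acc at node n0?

19

1. n0.key = "xr"  [given at root]
2. n1.ok = 23  [terminal]
3. n2.tag = true  [d.ok > 22]
4. n3.key = -2  [terminal]
5. n4.val = true  [e.key > -3]
6. n4.idx = false  [e.key > -2]
7. n5.key = "yn"  ["yn"]
8. n6.key = 16  [terminal]
9. n7.ok = 28  [terminal]
10. n5.env = true  [true]
11. n5.acc = 27  [len(S.key) + 25]
12. n5.off = 29  [d.ok + 1]
13. n4.fin = 20  [20]
14. n4.hot = -8  [S.acc * 2 - 62]
15. n8.val = true  [A.tag == true]
16. n8.idx = false  [not A.tag]
17. n9.pre = 22  [terminal]
18. n10.val = true  [B₀.val or B₀.idx]
19. n10.idx = false  [B₀.idx == true]
20. n11.ok = -9  [terminal]
21. n12.pre = 8  [terminal]
22. n13.pre = 11  [terminal]
23. n10.fin = 21  [21]
24. n10.hot = 13  [d.ok + 22]
25. n8.fin = 16  [B₁.fin - 5]
26. n8.hot = 6  [6]
27. n2.ok = true  [A.tag == true]
28. n2.cnt = 6  [e.key + B₁.fin - 8]
29. n14.val = false  [d.ok == A.cnt]
30. n14.idx = false  [A.cnt > 6]
31. n15.ok = 4  [terminal]
32. n16.ok = 27  [terminal]
33. n17.key = 20  [terminal]
34. n14.fin = 27  [e.key * -2 + 67]
35. n14.hot = 16  [e.key - 4]
36. n0.env = true  [A.ok == true]
37. n0.acc = 19  [A.cnt + B.fin - 14]
38. n0.off = 13  [B.fin * 3 - 68]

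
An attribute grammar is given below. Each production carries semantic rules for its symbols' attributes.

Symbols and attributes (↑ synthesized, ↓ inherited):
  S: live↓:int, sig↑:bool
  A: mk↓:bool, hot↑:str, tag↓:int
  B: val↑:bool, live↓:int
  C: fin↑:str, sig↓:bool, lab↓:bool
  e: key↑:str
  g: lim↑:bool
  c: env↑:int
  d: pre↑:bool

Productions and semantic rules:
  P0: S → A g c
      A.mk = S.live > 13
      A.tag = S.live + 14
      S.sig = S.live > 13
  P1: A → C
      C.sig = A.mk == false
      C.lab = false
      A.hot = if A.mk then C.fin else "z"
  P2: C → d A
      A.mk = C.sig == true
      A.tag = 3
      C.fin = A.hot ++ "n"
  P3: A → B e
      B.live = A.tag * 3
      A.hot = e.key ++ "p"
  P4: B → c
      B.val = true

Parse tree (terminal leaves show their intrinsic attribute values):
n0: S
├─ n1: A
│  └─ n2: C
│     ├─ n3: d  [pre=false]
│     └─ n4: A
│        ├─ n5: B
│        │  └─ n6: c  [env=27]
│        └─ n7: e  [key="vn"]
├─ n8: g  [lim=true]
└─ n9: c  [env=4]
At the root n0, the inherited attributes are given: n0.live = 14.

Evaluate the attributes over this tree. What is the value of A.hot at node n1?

"vnpn"

1. n0.live = 14  [given at root]
2. n1.mk = true  [S.live > 13]
3. n1.tag = 28  [S.live + 14]
4. n2.sig = false  [A.mk == false]
5. n2.lab = false  [false]
6. n3.pre = false  [terminal]
7. n4.mk = false  [C.sig == true]
8. n4.tag = 3  [3]
9. n5.live = 9  [A.tag * 3]
10. n6.env = 27  [terminal]
11. n5.val = true  [true]
12. n7.key = "vn"  [terminal]
13. n4.hot = "vnp"  [e.key ++ "p"]
14. n2.fin = "vnpn"  [A.hot ++ "n"]
15. n1.hot = "vnpn"  [if A.mk then C.fin else "z"]
16. n8.lim = true  [terminal]
17. n9.env = 4  [terminal]
18. n0.sig = true  [S.live > 13]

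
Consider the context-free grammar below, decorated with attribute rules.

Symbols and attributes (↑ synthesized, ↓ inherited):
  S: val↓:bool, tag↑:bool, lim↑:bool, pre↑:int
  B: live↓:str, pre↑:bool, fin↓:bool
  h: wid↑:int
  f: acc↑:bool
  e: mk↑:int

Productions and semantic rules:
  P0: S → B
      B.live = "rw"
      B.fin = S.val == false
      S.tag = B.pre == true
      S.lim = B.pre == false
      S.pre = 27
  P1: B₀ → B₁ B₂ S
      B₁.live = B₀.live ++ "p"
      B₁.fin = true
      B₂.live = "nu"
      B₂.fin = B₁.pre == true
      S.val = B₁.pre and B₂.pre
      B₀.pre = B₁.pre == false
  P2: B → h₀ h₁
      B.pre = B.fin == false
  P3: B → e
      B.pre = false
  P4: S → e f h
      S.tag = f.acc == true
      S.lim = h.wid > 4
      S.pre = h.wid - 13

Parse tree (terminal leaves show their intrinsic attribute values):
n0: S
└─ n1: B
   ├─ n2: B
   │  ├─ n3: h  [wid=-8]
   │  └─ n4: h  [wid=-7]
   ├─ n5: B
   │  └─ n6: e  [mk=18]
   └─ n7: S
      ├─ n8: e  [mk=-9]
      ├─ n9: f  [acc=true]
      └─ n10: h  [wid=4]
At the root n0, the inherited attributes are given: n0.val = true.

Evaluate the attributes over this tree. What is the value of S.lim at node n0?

false

1. n0.val = true  [given at root]
2. n1.live = "rw"  ["rw"]
3. n1.fin = false  [S.val == false]
4. n2.live = "rwp"  [B₀.live ++ "p"]
5. n2.fin = true  [true]
6. n3.wid = -8  [terminal]
7. n4.wid = -7  [terminal]
8. n2.pre = false  [B.fin == false]
9. n5.live = "nu"  ["nu"]
10. n5.fin = false  [B₁.pre == true]
11. n6.mk = 18  [terminal]
12. n5.pre = false  [false]
13. n7.val = false  [B₁.pre and B₂.pre]
14. n8.mk = -9  [terminal]
15. n9.acc = true  [terminal]
16. n10.wid = 4  [terminal]
17. n7.tag = true  [f.acc == true]
18. n7.lim = false  [h.wid > 4]
19. n7.pre = -9  [h.wid - 13]
20. n1.pre = true  [B₁.pre == false]
21. n0.tag = true  [B.pre == true]
22. n0.lim = false  [B.pre == false]
23. n0.pre = 27  [27]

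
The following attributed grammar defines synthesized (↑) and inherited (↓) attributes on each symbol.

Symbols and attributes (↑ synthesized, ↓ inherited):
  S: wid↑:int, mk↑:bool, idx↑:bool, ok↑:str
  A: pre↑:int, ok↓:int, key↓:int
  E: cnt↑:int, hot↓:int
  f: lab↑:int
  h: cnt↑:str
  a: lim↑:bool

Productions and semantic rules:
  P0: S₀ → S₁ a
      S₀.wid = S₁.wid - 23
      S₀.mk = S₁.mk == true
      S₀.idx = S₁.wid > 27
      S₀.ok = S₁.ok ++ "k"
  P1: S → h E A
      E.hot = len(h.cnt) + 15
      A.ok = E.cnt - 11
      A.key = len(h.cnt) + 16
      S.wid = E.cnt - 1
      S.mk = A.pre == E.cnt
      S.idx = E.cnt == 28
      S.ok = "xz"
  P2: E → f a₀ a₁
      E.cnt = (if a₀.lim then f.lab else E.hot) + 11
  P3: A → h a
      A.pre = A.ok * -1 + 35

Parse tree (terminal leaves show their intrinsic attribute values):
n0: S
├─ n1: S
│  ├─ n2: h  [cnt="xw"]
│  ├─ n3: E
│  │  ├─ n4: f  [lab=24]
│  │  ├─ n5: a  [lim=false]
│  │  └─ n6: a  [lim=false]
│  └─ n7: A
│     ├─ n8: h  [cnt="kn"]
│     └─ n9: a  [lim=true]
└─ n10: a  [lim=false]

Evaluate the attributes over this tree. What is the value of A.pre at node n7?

18

1. n2.cnt = "xw"  [terminal]
2. n3.hot = 17  [len(h.cnt) + 15]
3. n4.lab = 24  [terminal]
4. n5.lim = false  [terminal]
5. n6.lim = false  [terminal]
6. n3.cnt = 28  [(if a₀.lim then f.lab else E.hot) + 11]
7. n7.ok = 17  [E.cnt - 11]
8. n7.key = 18  [len(h.cnt) + 16]
9. n8.cnt = "kn"  [terminal]
10. n9.lim = true  [terminal]
11. n7.pre = 18  [A.ok * -1 + 35]
12. n1.wid = 27  [E.cnt - 1]
13. n1.mk = false  [A.pre == E.cnt]
14. n1.idx = true  [E.cnt == 28]
15. n1.ok = "xz"  ["xz"]
16. n10.lim = false  [terminal]
17. n0.wid = 4  [S₁.wid - 23]
18. n0.mk = false  [S₁.mk == true]
19. n0.idx = false  [S₁.wid > 27]
20. n0.ok = "xzk"  [S₁.ok ++ "k"]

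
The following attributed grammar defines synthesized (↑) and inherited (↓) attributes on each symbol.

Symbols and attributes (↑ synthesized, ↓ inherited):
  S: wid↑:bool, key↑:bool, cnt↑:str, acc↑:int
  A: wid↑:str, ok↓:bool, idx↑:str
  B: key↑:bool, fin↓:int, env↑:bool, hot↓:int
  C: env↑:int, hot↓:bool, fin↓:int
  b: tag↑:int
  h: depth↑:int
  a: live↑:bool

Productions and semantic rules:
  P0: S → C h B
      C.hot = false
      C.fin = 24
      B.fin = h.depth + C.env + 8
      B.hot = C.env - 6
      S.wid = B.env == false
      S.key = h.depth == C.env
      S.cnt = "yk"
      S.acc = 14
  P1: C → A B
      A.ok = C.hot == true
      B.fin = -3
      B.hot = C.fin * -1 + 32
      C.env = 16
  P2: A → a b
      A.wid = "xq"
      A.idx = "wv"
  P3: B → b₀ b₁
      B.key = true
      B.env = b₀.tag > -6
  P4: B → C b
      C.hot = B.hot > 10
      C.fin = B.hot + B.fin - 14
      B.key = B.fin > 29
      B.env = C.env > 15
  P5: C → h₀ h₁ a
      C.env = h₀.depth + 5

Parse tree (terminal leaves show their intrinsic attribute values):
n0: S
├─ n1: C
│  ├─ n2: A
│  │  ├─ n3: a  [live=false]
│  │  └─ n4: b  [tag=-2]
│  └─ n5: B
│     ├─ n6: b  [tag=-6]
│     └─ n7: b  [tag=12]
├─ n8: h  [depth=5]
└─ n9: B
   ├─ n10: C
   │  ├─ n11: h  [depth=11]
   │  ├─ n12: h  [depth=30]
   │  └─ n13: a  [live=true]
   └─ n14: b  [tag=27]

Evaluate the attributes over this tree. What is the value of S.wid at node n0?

1. n1.hot = false  [false]
2. n1.fin = 24  [24]
3. n2.ok = false  [C.hot == true]
4. n3.live = false  [terminal]
5. n4.tag = -2  [terminal]
6. n2.wid = "xq"  ["xq"]
7. n2.idx = "wv"  ["wv"]
8. n5.fin = -3  [-3]
9. n5.hot = 8  [C.fin * -1 + 32]
10. n6.tag = -6  [terminal]
11. n7.tag = 12  [terminal]
12. n5.key = true  [true]
13. n5.env = false  [b₀.tag > -6]
14. n1.env = 16  [16]
15. n8.depth = 5  [terminal]
16. n9.fin = 29  [h.depth + C.env + 8]
17. n9.hot = 10  [C.env - 6]
18. n10.hot = false  [B.hot > 10]
19. n10.fin = 25  [B.hot + B.fin - 14]
20. n11.depth = 11  [terminal]
21. n12.depth = 30  [terminal]
22. n13.live = true  [terminal]
23. n10.env = 16  [h₀.depth + 5]
24. n14.tag = 27  [terminal]
25. n9.key = false  [B.fin > 29]
26. n9.env = true  [C.env > 15]
27. n0.wid = false  [B.env == false]
28. n0.key = false  [h.depth == C.env]
29. n0.cnt = "yk"  ["yk"]
30. n0.acc = 14  [14]

false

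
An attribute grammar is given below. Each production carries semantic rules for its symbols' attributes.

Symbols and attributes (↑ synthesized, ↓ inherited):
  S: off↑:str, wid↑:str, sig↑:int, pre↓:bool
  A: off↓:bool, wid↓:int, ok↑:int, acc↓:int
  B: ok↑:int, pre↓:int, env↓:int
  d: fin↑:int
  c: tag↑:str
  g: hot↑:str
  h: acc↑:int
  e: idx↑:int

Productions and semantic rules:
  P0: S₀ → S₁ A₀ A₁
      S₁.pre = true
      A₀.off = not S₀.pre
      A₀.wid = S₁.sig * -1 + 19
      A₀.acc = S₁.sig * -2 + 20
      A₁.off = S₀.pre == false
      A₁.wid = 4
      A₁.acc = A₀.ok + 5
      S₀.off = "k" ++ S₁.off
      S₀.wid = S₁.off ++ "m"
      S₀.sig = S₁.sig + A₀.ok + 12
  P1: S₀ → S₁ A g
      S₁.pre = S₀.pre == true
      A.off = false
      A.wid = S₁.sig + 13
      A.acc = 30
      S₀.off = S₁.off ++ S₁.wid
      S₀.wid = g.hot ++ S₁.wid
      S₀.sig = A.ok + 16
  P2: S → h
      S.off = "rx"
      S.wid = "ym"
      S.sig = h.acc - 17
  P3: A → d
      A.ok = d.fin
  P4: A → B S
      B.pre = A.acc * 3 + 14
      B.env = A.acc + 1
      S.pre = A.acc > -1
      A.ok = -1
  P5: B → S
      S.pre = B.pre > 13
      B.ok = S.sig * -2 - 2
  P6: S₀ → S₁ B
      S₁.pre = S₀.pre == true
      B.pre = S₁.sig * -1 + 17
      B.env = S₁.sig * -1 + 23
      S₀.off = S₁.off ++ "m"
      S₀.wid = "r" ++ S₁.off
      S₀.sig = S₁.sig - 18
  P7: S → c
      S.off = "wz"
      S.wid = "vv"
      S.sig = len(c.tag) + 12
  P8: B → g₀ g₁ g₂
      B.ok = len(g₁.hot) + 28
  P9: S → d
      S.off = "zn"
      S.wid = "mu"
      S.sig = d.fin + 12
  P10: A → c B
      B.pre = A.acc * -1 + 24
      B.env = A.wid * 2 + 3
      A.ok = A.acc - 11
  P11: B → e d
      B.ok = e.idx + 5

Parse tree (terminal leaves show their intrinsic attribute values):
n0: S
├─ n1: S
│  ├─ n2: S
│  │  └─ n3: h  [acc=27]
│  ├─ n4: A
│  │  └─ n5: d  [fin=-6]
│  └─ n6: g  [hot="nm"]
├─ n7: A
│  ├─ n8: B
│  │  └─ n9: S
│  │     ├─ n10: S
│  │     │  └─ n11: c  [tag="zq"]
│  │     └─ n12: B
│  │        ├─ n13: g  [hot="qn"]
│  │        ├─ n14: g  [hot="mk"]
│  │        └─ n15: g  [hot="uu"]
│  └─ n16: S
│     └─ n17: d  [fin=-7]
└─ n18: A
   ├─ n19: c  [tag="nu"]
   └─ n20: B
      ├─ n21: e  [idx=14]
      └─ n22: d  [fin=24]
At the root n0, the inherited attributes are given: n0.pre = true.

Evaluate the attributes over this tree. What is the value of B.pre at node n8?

14

1. n0.pre = true  [given at root]
2. n1.pre = true  [true]
3. n2.pre = true  [S₀.pre == true]
4. n3.acc = 27  [terminal]
5. n2.off = "rx"  ["rx"]
6. n2.wid = "ym"  ["ym"]
7. n2.sig = 10  [h.acc - 17]
8. n4.off = false  [false]
9. n4.wid = 23  [S₁.sig + 13]
10. n4.acc = 30  [30]
11. n5.fin = -6  [terminal]
12. n4.ok = -6  [d.fin]
13. n6.hot = "nm"  [terminal]
14. n1.off = "rxym"  [S₁.off ++ S₁.wid]
15. n1.wid = "nmym"  [g.hot ++ S₁.wid]
16. n1.sig = 10  [A.ok + 16]
17. n7.off = false  [not S₀.pre]
18. n7.wid = 9  [S₁.sig * -1 + 19]
19. n7.acc = 0  [S₁.sig * -2 + 20]
20. n8.pre = 14  [A.acc * 3 + 14]
21. n8.env = 1  [A.acc + 1]
22. n9.pre = true  [B.pre > 13]
23. n10.pre = true  [S₀.pre == true]
24. n11.tag = "zq"  [terminal]
25. n10.off = "wz"  ["wz"]
26. n10.wid = "vv"  ["vv"]
27. n10.sig = 14  [len(c.tag) + 12]
28. n12.pre = 3  [S₁.sig * -1 + 17]
29. n12.env = 9  [S₁.sig * -1 + 23]
30. n13.hot = "qn"  [terminal]
31. n14.hot = "mk"  [terminal]
32. n15.hot = "uu"  [terminal]
33. n12.ok = 30  [len(g₁.hot) + 28]
34. n9.off = "wzm"  [S₁.off ++ "m"]
35. n9.wid = "rwz"  ["r" ++ S₁.off]
36. n9.sig = -4  [S₁.sig - 18]
37. n8.ok = 6  [S.sig * -2 - 2]
38. n16.pre = true  [A.acc > -1]
39. n17.fin = -7  [terminal]
40. n16.off = "zn"  ["zn"]
41. n16.wid = "mu"  ["mu"]
42. n16.sig = 5  [d.fin + 12]
43. n7.ok = -1  [-1]
44. n18.off = false  [S₀.pre == false]
45. n18.wid = 4  [4]
46. n18.acc = 4  [A₀.ok + 5]
47. n19.tag = "nu"  [terminal]
48. n20.pre = 20  [A.acc * -1 + 24]
49. n20.env = 11  [A.wid * 2 + 3]
50. n21.idx = 14  [terminal]
51. n22.fin = 24  [terminal]
52. n20.ok = 19  [e.idx + 5]
53. n18.ok = -7  [A.acc - 11]
54. n0.off = "krxym"  ["k" ++ S₁.off]
55. n0.wid = "rxymm"  [S₁.off ++ "m"]
56. n0.sig = 21  [S₁.sig + A₀.ok + 12]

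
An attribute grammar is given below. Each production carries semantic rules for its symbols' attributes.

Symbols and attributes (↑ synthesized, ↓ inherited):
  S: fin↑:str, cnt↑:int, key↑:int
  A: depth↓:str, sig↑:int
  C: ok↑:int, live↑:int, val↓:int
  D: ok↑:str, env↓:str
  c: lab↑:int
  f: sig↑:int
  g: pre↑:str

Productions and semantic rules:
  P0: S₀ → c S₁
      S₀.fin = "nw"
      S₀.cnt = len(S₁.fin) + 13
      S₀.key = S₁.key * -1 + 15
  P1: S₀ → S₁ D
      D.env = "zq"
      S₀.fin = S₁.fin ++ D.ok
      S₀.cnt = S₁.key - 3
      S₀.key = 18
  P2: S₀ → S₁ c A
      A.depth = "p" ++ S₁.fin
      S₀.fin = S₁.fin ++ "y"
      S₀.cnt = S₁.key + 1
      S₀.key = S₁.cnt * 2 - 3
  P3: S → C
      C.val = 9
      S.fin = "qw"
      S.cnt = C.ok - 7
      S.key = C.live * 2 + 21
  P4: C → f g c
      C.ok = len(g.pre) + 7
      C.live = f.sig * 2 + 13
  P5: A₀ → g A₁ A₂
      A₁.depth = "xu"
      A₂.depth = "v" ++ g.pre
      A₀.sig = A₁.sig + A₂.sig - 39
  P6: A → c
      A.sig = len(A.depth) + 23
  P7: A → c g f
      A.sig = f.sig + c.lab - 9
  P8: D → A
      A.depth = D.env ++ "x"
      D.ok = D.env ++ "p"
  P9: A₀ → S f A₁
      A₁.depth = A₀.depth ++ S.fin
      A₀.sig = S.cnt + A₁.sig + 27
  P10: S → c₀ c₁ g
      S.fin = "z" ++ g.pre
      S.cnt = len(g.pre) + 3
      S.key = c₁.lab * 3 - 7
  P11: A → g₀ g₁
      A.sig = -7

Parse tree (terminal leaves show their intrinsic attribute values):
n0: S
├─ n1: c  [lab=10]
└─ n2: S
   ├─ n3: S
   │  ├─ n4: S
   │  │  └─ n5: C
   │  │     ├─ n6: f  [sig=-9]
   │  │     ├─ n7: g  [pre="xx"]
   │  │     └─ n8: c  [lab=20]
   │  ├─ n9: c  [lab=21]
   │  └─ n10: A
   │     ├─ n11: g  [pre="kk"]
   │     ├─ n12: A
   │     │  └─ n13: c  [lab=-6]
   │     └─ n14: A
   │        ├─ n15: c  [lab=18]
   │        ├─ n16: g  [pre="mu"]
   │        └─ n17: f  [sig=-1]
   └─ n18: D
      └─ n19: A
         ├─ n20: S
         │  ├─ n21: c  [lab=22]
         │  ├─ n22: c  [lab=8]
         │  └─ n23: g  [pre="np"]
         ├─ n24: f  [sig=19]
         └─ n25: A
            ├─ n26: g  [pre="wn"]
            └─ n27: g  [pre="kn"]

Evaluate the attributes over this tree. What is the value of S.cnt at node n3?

1. n1.lab = 10  [terminal]
2. n5.val = 9  [9]
3. n6.sig = -9  [terminal]
4. n7.pre = "xx"  [terminal]
5. n8.lab = 20  [terminal]
6. n5.ok = 9  [len(g.pre) + 7]
7. n5.live = -5  [f.sig * 2 + 13]
8. n4.fin = "qw"  ["qw"]
9. n4.cnt = 2  [C.ok - 7]
10. n4.key = 11  [C.live * 2 + 21]
11. n9.lab = 21  [terminal]
12. n10.depth = "pqw"  ["p" ++ S₁.fin]
13. n11.pre = "kk"  [terminal]
14. n12.depth = "xu"  ["xu"]
15. n13.lab = -6  [terminal]
16. n12.sig = 25  [len(A.depth) + 23]
17. n14.depth = "vkk"  ["v" ++ g.pre]
18. n15.lab = 18  [terminal]
19. n16.pre = "mu"  [terminal]
20. n17.sig = -1  [terminal]
21. n14.sig = 8  [f.sig + c.lab - 9]
22. n10.sig = -6  [A₁.sig + A₂.sig - 39]
23. n3.fin = "qwy"  [S₁.fin ++ "y"]
24. n3.cnt = 12  [S₁.key + 1]
25. n3.key = 1  [S₁.cnt * 2 - 3]
26. n18.env = "zq"  ["zq"]
27. n19.depth = "zqx"  [D.env ++ "x"]
28. n21.lab = 22  [terminal]
29. n22.lab = 8  [terminal]
30. n23.pre = "np"  [terminal]
31. n20.fin = "znp"  ["z" ++ g.pre]
32. n20.cnt = 5  [len(g.pre) + 3]
33. n20.key = 17  [c₁.lab * 3 - 7]
34. n24.sig = 19  [terminal]
35. n25.depth = "zqxznp"  [A₀.depth ++ S.fin]
36. n26.pre = "wn"  [terminal]
37. n27.pre = "kn"  [terminal]
38. n25.sig = -7  [-7]
39. n19.sig = 25  [S.cnt + A₁.sig + 27]
40. n18.ok = "zqp"  [D.env ++ "p"]
41. n2.fin = "qwyzqp"  [S₁.fin ++ D.ok]
42. n2.cnt = -2  [S₁.key - 3]
43. n2.key = 18  [18]
44. n0.fin = "nw"  ["nw"]
45. n0.cnt = 19  [len(S₁.fin) + 13]
46. n0.key = -3  [S₁.key * -1 + 15]

12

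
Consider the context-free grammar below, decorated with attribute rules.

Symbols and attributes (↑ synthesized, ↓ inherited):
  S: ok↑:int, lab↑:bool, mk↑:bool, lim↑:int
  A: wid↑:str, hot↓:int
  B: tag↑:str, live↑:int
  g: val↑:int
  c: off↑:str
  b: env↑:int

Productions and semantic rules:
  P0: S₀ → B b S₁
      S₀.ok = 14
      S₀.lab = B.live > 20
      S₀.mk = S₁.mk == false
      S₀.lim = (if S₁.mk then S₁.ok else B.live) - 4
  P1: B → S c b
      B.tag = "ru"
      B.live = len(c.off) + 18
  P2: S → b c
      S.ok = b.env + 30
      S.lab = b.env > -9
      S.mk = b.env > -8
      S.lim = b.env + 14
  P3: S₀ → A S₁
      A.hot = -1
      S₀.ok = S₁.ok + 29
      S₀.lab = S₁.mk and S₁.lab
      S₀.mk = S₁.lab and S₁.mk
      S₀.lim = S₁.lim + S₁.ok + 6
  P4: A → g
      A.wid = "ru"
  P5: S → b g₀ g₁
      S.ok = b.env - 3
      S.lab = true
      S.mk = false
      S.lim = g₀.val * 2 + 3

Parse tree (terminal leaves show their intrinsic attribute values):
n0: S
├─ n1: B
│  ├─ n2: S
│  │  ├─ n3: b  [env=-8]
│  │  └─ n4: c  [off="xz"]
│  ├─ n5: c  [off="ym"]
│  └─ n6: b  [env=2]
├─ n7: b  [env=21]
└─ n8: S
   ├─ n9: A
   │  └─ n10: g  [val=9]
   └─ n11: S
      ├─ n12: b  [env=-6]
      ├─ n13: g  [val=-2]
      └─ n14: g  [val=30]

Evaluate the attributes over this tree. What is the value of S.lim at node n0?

1. n3.env = -8  [terminal]
2. n4.off = "xz"  [terminal]
3. n2.ok = 22  [b.env + 30]
4. n2.lab = true  [b.env > -9]
5. n2.mk = false  [b.env > -8]
6. n2.lim = 6  [b.env + 14]
7. n5.off = "ym"  [terminal]
8. n6.env = 2  [terminal]
9. n1.tag = "ru"  ["ru"]
10. n1.live = 20  [len(c.off) + 18]
11. n7.env = 21  [terminal]
12. n9.hot = -1  [-1]
13. n10.val = 9  [terminal]
14. n9.wid = "ru"  ["ru"]
15. n12.env = -6  [terminal]
16. n13.val = -2  [terminal]
17. n14.val = 30  [terminal]
18. n11.ok = -9  [b.env - 3]
19. n11.lab = true  [true]
20. n11.mk = false  [false]
21. n11.lim = -1  [g₀.val * 2 + 3]
22. n8.ok = 20  [S₁.ok + 29]
23. n8.lab = false  [S₁.mk and S₁.lab]
24. n8.mk = false  [S₁.lab and S₁.mk]
25. n8.lim = -4  [S₁.lim + S₁.ok + 6]
26. n0.ok = 14  [14]
27. n0.lab = false  [B.live > 20]
28. n0.mk = true  [S₁.mk == false]
29. n0.lim = 16  [(if S₁.mk then S₁.ok else B.live) - 4]

16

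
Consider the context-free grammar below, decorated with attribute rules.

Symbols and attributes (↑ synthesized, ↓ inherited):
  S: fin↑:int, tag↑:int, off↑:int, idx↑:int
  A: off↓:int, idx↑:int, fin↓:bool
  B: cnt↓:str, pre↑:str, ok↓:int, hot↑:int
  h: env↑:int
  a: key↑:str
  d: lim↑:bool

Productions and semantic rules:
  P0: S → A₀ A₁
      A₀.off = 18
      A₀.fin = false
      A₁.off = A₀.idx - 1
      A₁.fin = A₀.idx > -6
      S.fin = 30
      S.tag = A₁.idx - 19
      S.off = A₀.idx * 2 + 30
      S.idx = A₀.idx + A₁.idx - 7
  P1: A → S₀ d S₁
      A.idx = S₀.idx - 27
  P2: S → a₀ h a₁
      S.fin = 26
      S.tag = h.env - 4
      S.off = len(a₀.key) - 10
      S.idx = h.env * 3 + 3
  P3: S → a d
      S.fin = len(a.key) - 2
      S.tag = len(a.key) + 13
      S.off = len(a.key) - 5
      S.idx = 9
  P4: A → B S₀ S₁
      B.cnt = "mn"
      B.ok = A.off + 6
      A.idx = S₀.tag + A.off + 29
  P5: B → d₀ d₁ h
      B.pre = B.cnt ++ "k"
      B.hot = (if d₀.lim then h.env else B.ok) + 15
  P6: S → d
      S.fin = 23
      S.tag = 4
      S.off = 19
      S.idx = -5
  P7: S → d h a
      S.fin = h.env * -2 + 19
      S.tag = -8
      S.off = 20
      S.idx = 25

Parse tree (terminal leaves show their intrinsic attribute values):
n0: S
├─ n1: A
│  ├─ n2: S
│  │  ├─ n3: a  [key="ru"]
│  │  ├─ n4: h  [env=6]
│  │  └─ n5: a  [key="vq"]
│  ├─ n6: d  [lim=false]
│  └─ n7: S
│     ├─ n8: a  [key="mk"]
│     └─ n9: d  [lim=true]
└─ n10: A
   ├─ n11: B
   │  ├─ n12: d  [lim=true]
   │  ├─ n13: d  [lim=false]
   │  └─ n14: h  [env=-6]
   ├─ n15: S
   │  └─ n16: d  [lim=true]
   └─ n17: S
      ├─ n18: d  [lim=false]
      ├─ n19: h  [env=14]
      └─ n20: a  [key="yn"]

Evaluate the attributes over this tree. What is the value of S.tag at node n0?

7

1. n1.off = 18  [18]
2. n1.fin = false  [false]
3. n3.key = "ru"  [terminal]
4. n4.env = 6  [terminal]
5. n5.key = "vq"  [terminal]
6. n2.fin = 26  [26]
7. n2.tag = 2  [h.env - 4]
8. n2.off = -8  [len(a₀.key) - 10]
9. n2.idx = 21  [h.env * 3 + 3]
10. n6.lim = false  [terminal]
11. n8.key = "mk"  [terminal]
12. n9.lim = true  [terminal]
13. n7.fin = 0  [len(a.key) - 2]
14. n7.tag = 15  [len(a.key) + 13]
15. n7.off = -3  [len(a.key) - 5]
16. n7.idx = 9  [9]
17. n1.idx = -6  [S₀.idx - 27]
18. n10.off = -7  [A₀.idx - 1]
19. n10.fin = false  [A₀.idx > -6]
20. n11.cnt = "mn"  ["mn"]
21. n11.ok = -1  [A.off + 6]
22. n12.lim = true  [terminal]
23. n13.lim = false  [terminal]
24. n14.env = -6  [terminal]
25. n11.pre = "mnk"  [B.cnt ++ "k"]
26. n11.hot = 9  [(if d₀.lim then h.env else B.ok) + 15]
27. n16.lim = true  [terminal]
28. n15.fin = 23  [23]
29. n15.tag = 4  [4]
30. n15.off = 19  [19]
31. n15.idx = -5  [-5]
32. n18.lim = false  [terminal]
33. n19.env = 14  [terminal]
34. n20.key = "yn"  [terminal]
35. n17.fin = -9  [h.env * -2 + 19]
36. n17.tag = -8  [-8]
37. n17.off = 20  [20]
38. n17.idx = 25  [25]
39. n10.idx = 26  [S₀.tag + A.off + 29]
40. n0.fin = 30  [30]
41. n0.tag = 7  [A₁.idx - 19]
42. n0.off = 18  [A₀.idx * 2 + 30]
43. n0.idx = 13  [A₀.idx + A₁.idx - 7]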